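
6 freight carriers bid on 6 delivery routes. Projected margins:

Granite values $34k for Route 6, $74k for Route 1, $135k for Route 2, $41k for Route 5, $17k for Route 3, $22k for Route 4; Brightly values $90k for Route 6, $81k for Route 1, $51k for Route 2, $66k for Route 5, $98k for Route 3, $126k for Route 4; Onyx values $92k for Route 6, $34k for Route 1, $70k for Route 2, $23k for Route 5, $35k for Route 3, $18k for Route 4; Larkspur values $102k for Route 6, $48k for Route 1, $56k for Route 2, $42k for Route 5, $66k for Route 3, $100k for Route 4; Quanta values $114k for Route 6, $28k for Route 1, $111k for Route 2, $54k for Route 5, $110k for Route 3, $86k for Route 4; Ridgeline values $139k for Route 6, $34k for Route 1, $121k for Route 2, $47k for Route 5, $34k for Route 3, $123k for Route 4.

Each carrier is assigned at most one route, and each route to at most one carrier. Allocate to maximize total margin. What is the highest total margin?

Maximum total: $588k

This is the linear assignment problem.
Optimal: Granite→Route 2 ($135k), Brightly→Route 1 ($81k), Onyx→Route 5 ($23k), Larkspur→Route 4 ($100k), Quanta→Route 3 ($110k), Ridgeline→Route 6 ($139k) — total 135+81+23+100+110+139 = $588k.
Max-entry greedy (repeatedly take the single best remaining cell) gives $581k, worse by 7.
Next-best assignment: Granite→Route 2, Brightly→Route 4, Onyx→Route 1, Larkspur→Route 5, Quanta→Route 3, Ridgeline→Route 6 = $586k.
Swapping Onyx↔Granite (Onyx→Route 2 $70k, Granite→Route 5 $41k) loses 47.
Every other assignment is strictly worse.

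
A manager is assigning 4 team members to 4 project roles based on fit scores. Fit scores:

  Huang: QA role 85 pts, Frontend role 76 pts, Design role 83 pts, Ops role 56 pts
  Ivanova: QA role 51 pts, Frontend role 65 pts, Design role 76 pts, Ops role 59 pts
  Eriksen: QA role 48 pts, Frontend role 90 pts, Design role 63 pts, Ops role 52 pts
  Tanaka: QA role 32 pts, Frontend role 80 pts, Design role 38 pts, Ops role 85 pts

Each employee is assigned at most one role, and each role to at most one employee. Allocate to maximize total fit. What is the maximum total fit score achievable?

Maximum total: 336 pts

Optimal: Huang→QA role (85 pts), Ivanova→Design role (76 pts), Eriksen→Frontend role (90 pts), Tanaka→Ops role (85 pts) — total 85+76+90+85 = 336 pts.
Swapping Huang↔Eriksen (Huang→Frontend role 76 pts, Eriksen→QA role 48 pts) loses 51.
Checked against all permutations: 336 pts is optimal.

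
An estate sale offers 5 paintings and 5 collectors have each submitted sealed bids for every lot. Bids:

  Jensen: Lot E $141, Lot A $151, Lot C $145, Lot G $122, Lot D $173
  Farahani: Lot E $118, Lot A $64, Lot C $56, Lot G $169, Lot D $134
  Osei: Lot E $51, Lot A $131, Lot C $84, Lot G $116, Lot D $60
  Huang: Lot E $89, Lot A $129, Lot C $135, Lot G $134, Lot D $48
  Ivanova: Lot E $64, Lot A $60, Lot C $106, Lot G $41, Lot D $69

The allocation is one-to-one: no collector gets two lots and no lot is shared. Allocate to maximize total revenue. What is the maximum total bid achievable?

Maximum total: $672

Optimal: Jensen→Lot D ($173), Farahani→Lot G ($169), Osei→Lot A ($131), Huang→Lot C ($135), Ivanova→Lot E ($64) — total 173+169+131+135+64 = $672.
Column-greedy (each lot in turn goes to its best remaining collector) gives $645, worse by 27.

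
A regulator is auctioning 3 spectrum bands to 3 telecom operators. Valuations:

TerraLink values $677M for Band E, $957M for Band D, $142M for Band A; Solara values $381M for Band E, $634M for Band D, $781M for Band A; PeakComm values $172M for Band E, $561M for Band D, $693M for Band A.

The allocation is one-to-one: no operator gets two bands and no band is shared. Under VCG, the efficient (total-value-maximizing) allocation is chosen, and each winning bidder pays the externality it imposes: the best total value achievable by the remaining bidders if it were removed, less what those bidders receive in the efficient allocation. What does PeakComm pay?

Efficient allocation: TerraLink→Band D ($957M), Solara→Band E ($381M), PeakComm→Band A ($693M); total welfare W = $2031M.
PeakComm receives Band A at value $693M, so the others get W − 693 = $1338M.
Without PeakComm: best allocation of the remaining 2 bidders over all 3 bands is TerraLink→Band D ($957M), Solara→Band A ($781M), total $1738M.
VCG payment = (others' best without PeakComm) − (others' welfare with PeakComm) = 1738 − 1338 = $400M.

PeakComm pays $400M.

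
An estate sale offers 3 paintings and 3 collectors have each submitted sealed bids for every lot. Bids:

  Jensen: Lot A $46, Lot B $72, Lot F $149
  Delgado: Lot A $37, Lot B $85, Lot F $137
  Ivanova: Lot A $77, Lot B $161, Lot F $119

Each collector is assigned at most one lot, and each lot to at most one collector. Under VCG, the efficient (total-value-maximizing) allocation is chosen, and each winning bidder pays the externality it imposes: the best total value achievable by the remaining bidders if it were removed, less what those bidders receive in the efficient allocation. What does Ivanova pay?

Efficient allocation: Jensen→Lot F ($149), Delgado→Lot A ($37), Ivanova→Lot B ($161); total welfare W = $347.
Ivanova receives Lot B at value $161, so the others get W − 161 = $186.
Without Ivanova: best allocation of the remaining 2 bidders over all 3 lots is Jensen→Lot F ($149), Delgado→Lot B ($85), total $234.
VCG payment = (others' best without Ivanova) − (others' welfare with Ivanova) = 234 − 186 = $48.

Ivanova pays $48.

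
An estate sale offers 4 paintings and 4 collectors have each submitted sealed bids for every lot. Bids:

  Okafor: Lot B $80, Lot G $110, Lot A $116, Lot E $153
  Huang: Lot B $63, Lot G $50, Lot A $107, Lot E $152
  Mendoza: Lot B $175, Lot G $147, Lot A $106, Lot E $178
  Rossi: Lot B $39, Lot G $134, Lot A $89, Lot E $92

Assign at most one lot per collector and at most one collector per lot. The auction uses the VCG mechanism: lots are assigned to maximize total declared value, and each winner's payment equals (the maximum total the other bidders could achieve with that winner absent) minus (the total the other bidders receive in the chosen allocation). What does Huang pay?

Huang pays $37.

Efficient allocation: Okafor→Lot A ($116), Huang→Lot E ($152), Mendoza→Lot B ($175), Rossi→Lot G ($134); total welfare W = $577.
Huang receives Lot E at value $152, so the others get W − 152 = $425.
Without Huang: best allocation of the remaining 3 bidders over all 4 lots is Okafor→Lot E ($153), Mendoza→Lot B ($175), Rossi→Lot G ($134), total $462.
VCG payment = (others' best without Huang) − (others' welfare with Huang) = 462 − 425 = $37.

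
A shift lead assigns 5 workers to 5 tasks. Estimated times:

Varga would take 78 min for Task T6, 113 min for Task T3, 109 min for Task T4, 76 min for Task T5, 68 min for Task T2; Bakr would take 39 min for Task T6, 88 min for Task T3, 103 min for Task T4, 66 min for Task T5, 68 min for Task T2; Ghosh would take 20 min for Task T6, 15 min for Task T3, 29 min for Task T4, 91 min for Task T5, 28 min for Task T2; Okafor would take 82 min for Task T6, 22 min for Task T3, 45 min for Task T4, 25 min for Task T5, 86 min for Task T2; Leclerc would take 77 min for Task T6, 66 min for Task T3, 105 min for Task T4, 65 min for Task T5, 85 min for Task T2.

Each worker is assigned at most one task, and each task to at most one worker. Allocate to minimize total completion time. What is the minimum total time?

Minimum total: 223 min

Treat this as an assignment problem: match each worker to one task.
Optimal: Varga→Task T2 (68 min), Bakr→Task T6 (39 min), Ghosh→Task T4 (29 min), Okafor→Task T3 (22 min), Leclerc→Task T5 (65 min) — total 68+39+29+22+65 = 223 min.
Min-entry greedy (repeatedly take the single cheapest remaining cell) gives 252 min, worse by 29.
Next-best assignment: Varga→Task T2, Bakr→Task T6, Ghosh→Task T4, Okafor→Task T5, Leclerc→Task T3 = 227 min.
No other one-to-one assignment undercuts 223 min.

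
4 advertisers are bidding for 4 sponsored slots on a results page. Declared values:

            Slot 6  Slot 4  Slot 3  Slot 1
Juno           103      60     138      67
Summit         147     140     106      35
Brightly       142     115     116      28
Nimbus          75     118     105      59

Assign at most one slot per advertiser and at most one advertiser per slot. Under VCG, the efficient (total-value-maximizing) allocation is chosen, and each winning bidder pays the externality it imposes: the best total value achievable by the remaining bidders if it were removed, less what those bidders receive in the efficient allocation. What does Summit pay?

Summit pays $59.

Efficient allocation: Juno→Slot 3 ($138), Summit→Slot 4 ($140), Brightly→Slot 6 ($142), Nimbus→Slot 1 ($59); total welfare W = $479.
Summit receives Slot 4 at value $140, so the others get W − 140 = $339.
Without Summit: best allocation of the remaining 3 bidders over all 4 slots is Juno→Slot 3 ($138), Brightly→Slot 6 ($142), Nimbus→Slot 4 ($118), total $398.
VCG payment = (others' best without Summit) − (others' welfare with Summit) = 398 − 339 = $59.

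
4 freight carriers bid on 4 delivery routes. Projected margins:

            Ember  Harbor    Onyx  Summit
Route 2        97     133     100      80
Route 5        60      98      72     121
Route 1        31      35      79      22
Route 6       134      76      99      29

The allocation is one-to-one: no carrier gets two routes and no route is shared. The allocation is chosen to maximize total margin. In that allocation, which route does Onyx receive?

Optimal: Ember→Route 6 ($134k), Harbor→Route 2 ($133k), Onyx→Route 1 ($79k), Summit→Route 5 ($121k) — total 134+133+79+121 = $467k.
Checked against all permutations: $467k is optimal.
Onyx's own top route is Route 2 ($100k), but forcing Onyx→Route 2 and reassigning the rest optimally gives only $390k — worse by 77.

Onyx receives Route 1.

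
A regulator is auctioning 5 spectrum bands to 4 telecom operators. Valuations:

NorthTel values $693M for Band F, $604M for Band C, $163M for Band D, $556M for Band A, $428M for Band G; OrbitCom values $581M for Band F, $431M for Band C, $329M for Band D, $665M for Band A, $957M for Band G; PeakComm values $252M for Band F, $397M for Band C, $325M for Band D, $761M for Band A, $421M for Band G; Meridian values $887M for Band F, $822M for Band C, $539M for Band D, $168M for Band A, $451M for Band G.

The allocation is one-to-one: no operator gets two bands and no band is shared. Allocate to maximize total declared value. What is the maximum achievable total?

Optimal: NorthTel→Band F ($693M), OrbitCom→Band G ($957M), PeakComm→Band A ($761M), Meridian→Band C ($822M) — total 693+957+761+822 = $3233M.
Max-entry greedy (repeatedly take the single best remaining cell) gives $3209M, worse by 24.
Next-best assignment: NorthTel→Band C, OrbitCom→Band G, PeakComm→Band A, Meridian→Band F = $3209M.
No other one-to-one assignment exceeds $3233M.

Maximum total: $3233M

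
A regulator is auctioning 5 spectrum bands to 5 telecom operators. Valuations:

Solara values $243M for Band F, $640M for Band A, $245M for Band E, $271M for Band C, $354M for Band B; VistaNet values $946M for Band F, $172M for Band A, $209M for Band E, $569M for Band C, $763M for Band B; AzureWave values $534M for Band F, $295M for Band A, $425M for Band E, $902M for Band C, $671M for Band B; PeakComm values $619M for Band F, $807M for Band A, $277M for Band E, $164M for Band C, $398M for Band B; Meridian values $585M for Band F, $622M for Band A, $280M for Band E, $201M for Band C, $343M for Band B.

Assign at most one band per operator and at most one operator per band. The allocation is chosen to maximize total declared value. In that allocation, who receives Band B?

Optimal: Solara→Band E ($245M), VistaNet→Band B ($763M), AzureWave→Band C ($902M), PeakComm→Band A ($807M), Meridian→Band F ($585M) — total 245+763+902+807+585 = $3302M.
Column-greedy (each band in turn goes to its best remaining operator) gives $2792M, worse by 510.
Next-best assignment: Solara→Band B, VistaNet→Band F, AzureWave→Band C, PeakComm→Band A, Meridian→Band E = $3289M.
Swapping Meridian↔Solara (Meridian→Band E $280M, Solara→Band F $243M) loses 307.
VistaNet's own top band is Band F ($946M), but forcing VistaNet→Band F and reassigning the rest optimally gives only $3289M — worse by 13.

VistaNet receives Band B.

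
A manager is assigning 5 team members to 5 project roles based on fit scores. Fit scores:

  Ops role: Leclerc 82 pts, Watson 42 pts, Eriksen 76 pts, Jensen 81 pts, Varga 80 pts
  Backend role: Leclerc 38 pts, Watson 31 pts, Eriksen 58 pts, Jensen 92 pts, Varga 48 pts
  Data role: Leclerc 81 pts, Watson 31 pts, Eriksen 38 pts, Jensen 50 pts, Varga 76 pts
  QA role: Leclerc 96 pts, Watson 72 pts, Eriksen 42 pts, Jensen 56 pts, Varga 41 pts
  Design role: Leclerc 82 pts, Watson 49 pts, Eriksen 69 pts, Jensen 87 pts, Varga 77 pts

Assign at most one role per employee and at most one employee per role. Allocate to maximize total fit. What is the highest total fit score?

Max total: 398 pts

Optimal: Leclerc→Data role (81 pts), Watson→QA role (72 pts), Eriksen→Ops role (76 pts), Jensen→Backend role (92 pts), Varga→Design role (77 pts) — total 81+72+76+92+77 = 398 pts.
Max-entry greedy (repeatedly take the single best remaining cell) gives 368 pts, worse by 30.
Swapping Leclerc↔Watson (Leclerc→QA role 96 pts, Watson→Data role 31 pts) loses 26.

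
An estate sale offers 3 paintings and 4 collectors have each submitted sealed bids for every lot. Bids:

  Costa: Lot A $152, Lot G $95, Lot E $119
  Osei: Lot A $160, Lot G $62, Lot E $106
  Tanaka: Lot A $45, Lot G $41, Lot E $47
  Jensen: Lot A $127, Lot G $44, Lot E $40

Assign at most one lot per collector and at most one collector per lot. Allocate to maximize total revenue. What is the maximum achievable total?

Maximum total: $328

This is the linear assignment problem.
Optimal: Jensen→Lot A ($127), Costa→Lot G ($95), Osei→Lot E ($106) — total 127+95+106 = $328.
Swapping Costa↔Osei (Costa→Lot E $119, Osei→Lot G $62) loses 20.
Checked against all permutations: $328 is optimal.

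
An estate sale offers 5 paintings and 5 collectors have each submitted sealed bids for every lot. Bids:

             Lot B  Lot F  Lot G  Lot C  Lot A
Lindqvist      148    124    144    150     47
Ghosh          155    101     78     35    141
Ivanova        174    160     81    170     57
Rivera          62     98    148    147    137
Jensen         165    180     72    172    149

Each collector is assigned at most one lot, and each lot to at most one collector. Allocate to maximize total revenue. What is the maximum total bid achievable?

Treat this as an assignment problem: match each collector to one lot.
Optimal: Lindqvist→Lot C ($150), Ghosh→Lot A ($141), Ivanova→Lot B ($174), Rivera→Lot G ($148), Jensen→Lot F ($180) — total 150+141+174+148+180 = $793.

Max total: $793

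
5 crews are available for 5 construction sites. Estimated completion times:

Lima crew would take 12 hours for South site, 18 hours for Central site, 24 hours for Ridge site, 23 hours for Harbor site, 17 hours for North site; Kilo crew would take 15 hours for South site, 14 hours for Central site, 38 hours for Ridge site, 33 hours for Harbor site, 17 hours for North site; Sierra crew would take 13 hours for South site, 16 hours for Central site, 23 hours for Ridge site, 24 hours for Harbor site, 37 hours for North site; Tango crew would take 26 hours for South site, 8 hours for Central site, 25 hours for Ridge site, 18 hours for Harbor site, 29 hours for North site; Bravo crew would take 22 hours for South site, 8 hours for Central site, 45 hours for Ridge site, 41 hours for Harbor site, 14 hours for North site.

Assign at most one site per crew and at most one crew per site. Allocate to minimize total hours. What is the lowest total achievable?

Min total: 78 hours

Optimal: Lima crew→South site (12 hours), Kilo crew→North site (17 hours), Sierra crew→Ridge site (23 hours), Tango crew→Harbor site (18 hours), Bravo crew→Central site (8 hours) — total 12+17+23+18+8 = 78 hours.
Min-entry greedy (repeatedly take the single cheapest remaining cell) gives 90 hours, worse by 12.
Next-best assignment: Lima crew→Ridge site, Kilo crew→North site, Sierra crew→South site, Tango crew→Harbor site, Bravo crew→Central site = 80 hours.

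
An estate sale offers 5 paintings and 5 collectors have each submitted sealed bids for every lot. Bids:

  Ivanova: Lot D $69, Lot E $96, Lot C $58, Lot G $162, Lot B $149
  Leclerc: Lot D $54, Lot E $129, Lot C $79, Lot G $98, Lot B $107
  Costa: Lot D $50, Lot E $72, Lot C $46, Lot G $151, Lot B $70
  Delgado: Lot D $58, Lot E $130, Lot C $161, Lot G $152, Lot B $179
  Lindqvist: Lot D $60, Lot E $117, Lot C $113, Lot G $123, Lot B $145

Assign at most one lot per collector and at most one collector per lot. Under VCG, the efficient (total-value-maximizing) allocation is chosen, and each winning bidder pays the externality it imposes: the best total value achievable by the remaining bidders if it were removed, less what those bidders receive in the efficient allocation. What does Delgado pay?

Delgado pays $48.

Efficient allocation: Ivanova→Lot D ($69), Leclerc→Lot E ($129), Costa→Lot G ($151), Delgado→Lot C ($161), Lindqvist→Lot B ($145); total welfare W = $655.
Delgado receives Lot C at value $161, so the others get W − 161 = $494.
Without Delgado: best allocation of the remaining 4 bidders over all 5 lots is Ivanova→Lot B ($149), Leclerc→Lot E ($129), Costa→Lot G ($151), Lindqvist→Lot C ($113), total $542.
VCG payment = (others' best without Delgado) − (others' welfare with Delgado) = 542 − 494 = $48.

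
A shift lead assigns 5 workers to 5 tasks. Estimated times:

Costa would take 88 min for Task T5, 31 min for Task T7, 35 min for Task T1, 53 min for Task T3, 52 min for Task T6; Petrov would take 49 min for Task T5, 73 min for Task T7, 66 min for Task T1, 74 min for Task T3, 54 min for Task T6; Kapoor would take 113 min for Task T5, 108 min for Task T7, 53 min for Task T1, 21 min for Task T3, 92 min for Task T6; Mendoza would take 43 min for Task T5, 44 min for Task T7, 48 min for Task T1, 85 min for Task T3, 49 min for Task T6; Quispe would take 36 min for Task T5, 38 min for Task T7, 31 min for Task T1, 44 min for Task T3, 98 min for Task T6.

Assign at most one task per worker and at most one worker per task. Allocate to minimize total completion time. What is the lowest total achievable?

Minimum total: 180 min

Optimal: Costa→Task T7 (31 min), Petrov→Task T6 (54 min), Kapoor→Task T3 (21 min), Mendoza→Task T5 (43 min), Quispe→Task T1 (31 min) — total 31+54+21+43+31 = 180 min.
Column-greedy (each task in turn goes to its cheapest remaining worker) gives 190 min, worse by 10.
Next-best assignment: Costa→Task T7, Petrov→Task T5, Kapoor→Task T3, Mendoza→Task T6, Quispe→Task T1 = 181 min.
Swapping Mendoza↔Costa (Mendoza→Task T7 44 min, Costa→Task T5 88 min) adds 58.
No other one-to-one assignment undercuts 180 min.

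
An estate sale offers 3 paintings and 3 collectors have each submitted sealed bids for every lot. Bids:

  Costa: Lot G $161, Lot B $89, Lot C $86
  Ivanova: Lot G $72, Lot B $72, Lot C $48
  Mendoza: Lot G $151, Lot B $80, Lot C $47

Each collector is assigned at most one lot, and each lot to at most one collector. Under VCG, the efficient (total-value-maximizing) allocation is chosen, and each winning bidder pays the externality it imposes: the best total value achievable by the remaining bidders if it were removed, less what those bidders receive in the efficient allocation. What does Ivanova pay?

Ivanova pays $4.

Efficient allocation: Costa→Lot C ($86), Ivanova→Lot B ($72), Mendoza→Lot G ($151); total welfare W = $309.
Ivanova receives Lot B at value $72, so the others get W − 72 = $237.
Without Ivanova: best allocation of the remaining 2 bidders over all 3 lots is Costa→Lot G ($161), Mendoza→Lot B ($80), total $241.
VCG payment = (others' best without Ivanova) − (others' welfare with Ivanova) = 241 − 237 = $4.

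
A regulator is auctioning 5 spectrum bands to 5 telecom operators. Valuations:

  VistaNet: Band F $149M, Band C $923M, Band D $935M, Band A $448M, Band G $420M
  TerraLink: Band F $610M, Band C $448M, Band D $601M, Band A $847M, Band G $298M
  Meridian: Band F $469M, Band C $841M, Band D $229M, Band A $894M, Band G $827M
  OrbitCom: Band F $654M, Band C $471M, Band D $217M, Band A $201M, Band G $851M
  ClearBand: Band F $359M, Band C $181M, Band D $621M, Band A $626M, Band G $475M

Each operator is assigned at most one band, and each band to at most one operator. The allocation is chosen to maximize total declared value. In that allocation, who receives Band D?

Optimal: VistaNet→Band C ($923M), TerraLink→Band F ($610M), Meridian→Band A ($894M), OrbitCom→Band G ($851M), ClearBand→Band D ($621M) — total 923+610+894+851+621 = $3899M.
Row-greedy (each operator in turn takes its best remaining band) gives $3833M, worse by 66.
ClearBand's own top band is Band A ($626M), but forcing ClearBand→Band A and reassigning the rest optimally gives only $3863M — worse by 36.

ClearBand receives Band D.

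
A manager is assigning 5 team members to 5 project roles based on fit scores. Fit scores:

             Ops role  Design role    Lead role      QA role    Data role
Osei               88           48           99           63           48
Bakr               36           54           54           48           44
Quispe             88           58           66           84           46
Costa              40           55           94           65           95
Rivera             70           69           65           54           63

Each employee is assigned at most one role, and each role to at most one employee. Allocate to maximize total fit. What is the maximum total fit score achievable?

Optimal: Osei→Lead role (99 pts), Bakr→Design role (54 pts), Quispe→QA role (84 pts), Costa→Data role (95 pts), Rivera→Ops role (70 pts) — total 99+54+84+95+70 = 402 pts.
Column-greedy (each role in turn goes to its best remaining employee) gives 379 pts, worse by 23.
Next-best assignment: Osei→Lead role, Bakr→QA role, Quispe→Ops role, Costa→Data role, Rivera→Design role = 399 pts.
Checked against all permutations: 402 pts is optimal.

Max total: 402 pts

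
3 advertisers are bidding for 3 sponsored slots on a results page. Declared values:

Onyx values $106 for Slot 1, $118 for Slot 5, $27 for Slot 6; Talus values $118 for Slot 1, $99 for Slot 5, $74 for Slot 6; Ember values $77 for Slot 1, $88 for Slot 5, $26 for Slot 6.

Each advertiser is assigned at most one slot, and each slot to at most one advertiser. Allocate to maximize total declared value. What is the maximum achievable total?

Optimal: Onyx→Slot 5 ($118), Talus→Slot 6 ($74), Ember→Slot 1 ($77) — total 118+74+77 = $269.
Column-greedy (each slot in turn goes to its best remaining advertiser) gives $262, worse by 7.
Next-best assignment: Onyx→Slot 1, Talus→Slot 6, Ember→Slot 5 = $268.
Swapping Onyx↔Ember (Onyx→Slot 1 $106, Ember→Slot 5 $88) loses 1.

Max total: $269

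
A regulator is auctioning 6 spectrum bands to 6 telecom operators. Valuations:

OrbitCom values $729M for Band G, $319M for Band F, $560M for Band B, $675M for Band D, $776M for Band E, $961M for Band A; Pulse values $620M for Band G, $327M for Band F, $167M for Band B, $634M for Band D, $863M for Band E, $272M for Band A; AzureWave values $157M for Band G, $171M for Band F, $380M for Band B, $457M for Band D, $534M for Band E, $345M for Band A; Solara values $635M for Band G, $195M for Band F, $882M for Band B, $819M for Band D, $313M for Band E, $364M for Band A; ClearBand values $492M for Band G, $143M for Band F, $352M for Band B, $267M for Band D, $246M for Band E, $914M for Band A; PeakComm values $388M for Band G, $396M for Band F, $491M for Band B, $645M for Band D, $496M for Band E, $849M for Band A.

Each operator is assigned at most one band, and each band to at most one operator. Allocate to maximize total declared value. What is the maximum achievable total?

Optimal: OrbitCom→Band G ($729M), Pulse→Band E ($863M), AzureWave→Band D ($457M), Solara→Band B ($882M), ClearBand→Band A ($914M), PeakComm→Band F ($396M) — total 729+863+457+882+914+396 = $4241M.
Row-greedy (each operator in turn takes its best remaining band) gives $4051M, worse by 190.

Max total: $4241M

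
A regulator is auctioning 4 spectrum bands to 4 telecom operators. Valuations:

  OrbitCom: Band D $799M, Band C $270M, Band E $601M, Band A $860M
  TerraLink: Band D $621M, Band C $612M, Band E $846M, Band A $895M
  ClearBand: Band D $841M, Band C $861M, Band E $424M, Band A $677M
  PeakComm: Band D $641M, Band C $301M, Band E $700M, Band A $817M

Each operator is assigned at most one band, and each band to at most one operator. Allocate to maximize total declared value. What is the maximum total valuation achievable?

This is a one-to-one assignment (maximum-weight bipartite matching).
Optimal: OrbitCom→Band D ($799M), TerraLink→Band E ($846M), ClearBand→Band C ($861M), PeakComm→Band A ($817M) — total 799+846+861+817 = $3323M.
Every other assignment is strictly worse.

Maximum total: $3323M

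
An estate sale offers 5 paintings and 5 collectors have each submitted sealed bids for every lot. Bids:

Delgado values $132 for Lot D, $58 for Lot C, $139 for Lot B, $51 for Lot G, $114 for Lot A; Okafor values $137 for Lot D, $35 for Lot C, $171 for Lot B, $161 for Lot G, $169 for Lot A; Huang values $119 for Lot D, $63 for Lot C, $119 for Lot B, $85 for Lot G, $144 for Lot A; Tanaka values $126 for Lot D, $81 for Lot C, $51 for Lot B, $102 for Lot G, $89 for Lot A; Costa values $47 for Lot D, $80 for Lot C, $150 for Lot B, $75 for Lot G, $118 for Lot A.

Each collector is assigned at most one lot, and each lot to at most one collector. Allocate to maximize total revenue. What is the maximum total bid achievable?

Maximum total: $668

Optimal: Delgado→Lot D ($132), Okafor→Lot G ($161), Huang→Lot A ($144), Tanaka→Lot C ($81), Costa→Lot B ($150) — total 132+161+144+81+150 = $668.
Max-entry greedy (repeatedly take the single best remaining cell) gives $629, worse by 39.
Next-best assignment: Delgado→Lot B, Okafor→Lot G, Huang→Lot A, Tanaka→Lot D, Costa→Lot C = $650.
No other one-to-one assignment exceeds $668.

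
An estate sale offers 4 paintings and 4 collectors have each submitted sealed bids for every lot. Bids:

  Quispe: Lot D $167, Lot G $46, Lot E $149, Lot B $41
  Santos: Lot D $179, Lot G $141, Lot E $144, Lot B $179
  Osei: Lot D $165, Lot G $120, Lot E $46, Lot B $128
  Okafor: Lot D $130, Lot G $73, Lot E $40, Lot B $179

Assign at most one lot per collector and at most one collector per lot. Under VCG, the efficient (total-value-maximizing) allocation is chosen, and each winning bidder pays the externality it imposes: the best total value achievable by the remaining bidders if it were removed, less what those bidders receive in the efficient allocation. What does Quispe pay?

Efficient allocation: Quispe→Lot E ($149), Santos→Lot G ($141), Osei→Lot D ($165), Okafor→Lot B ($179); total welfare W = $634.
Quispe receives Lot E at value $149, so the others get W − 149 = $485.
Without Quispe: best allocation of the remaining 3 bidders over all 4 lots is Santos→Lot E ($144), Osei→Lot D ($165), Okafor→Lot B ($179), total $488.
VCG payment = (others' best without Quispe) − (others' welfare with Quispe) = 488 − 485 = $3.

Quispe pays $3.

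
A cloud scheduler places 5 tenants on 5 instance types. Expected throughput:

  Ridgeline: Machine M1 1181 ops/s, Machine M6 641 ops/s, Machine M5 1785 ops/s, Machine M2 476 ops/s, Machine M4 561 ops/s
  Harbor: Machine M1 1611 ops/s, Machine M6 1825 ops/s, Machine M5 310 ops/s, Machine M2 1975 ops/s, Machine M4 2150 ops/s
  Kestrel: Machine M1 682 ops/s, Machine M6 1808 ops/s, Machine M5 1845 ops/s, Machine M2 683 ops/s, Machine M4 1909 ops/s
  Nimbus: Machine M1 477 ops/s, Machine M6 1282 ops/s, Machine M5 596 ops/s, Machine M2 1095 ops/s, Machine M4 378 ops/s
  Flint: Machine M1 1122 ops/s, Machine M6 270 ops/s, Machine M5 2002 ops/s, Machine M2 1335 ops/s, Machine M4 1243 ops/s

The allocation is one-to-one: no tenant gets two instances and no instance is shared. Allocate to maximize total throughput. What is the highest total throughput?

Max total: 8349 ops/s

Optimal: Ridgeline→Machine M1 (1181 ops/s), Harbor→Machine M2 (1975 ops/s), Kestrel→Machine M4 (1909 ops/s), Nimbus→Machine M6 (1282 ops/s), Flint→Machine M5 (2002 ops/s) — total 1181+1975+1909+1282+2002 = 8349 ops/s.
Max-entry greedy (repeatedly take the single best remaining cell) gives 8236 ops/s, worse by 113.
Next-best assignment: Ridgeline→Machine M1, Harbor→Machine M4, Kestrel→Machine M6, Nimbus→Machine M2, Flint→Machine M5 = 8236 ops/s.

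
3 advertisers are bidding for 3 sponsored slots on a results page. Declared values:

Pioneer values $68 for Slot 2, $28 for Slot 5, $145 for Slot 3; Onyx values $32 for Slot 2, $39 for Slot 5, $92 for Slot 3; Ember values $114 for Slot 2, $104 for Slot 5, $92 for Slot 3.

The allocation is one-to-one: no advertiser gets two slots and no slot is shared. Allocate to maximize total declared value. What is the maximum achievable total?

Optimal: Pioneer→Slot 3 ($145), Onyx→Slot 5 ($39), Ember→Slot 2 ($114) — total 145+39+114 = $298.
Next-best assignment: Pioneer→Slot 3, Onyx→Slot 2, Ember→Slot 5 = $281.
No other one-to-one assignment exceeds $298.

Maximum total: $298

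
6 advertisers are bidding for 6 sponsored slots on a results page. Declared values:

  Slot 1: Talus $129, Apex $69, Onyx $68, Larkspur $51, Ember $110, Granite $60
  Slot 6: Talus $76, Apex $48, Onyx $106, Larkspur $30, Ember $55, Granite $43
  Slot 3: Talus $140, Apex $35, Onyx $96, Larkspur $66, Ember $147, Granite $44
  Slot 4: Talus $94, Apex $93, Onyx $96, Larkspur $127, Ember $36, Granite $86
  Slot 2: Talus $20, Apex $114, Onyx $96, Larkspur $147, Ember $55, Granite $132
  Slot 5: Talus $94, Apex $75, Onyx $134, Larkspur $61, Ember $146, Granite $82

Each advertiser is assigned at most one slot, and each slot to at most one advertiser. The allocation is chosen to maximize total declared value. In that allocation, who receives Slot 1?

Treat this as an assignment problem: match each advertiser to one slot.
Optimal: Talus→Slot 3 ($140), Apex→Slot 1 ($69), Onyx→Slot 6 ($106), Larkspur→Slot 4 ($127), Ember→Slot 5 ($146), Granite→Slot 2 ($132) — total 140+69+106+127+146+132 = $720.
Swapping Talus↔Granite (Talus→Slot 2 $20, Granite→Slot 3 $44) loses 208.
No other one-to-one assignment exceeds $720.
Apex's own top slot is Slot 2 ($114), but forcing Apex→Slot 2 and reassigning the rest optimally gives only $705 — worse by 15.

Apex receives Slot 1.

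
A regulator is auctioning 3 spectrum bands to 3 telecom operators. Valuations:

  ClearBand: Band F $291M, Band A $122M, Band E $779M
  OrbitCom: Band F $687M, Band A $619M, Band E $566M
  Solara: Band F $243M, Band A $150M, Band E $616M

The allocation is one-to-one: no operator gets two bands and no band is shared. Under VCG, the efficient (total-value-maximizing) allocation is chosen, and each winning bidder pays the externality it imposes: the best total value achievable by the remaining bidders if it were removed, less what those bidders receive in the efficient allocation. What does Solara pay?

Efficient allocation: ClearBand→Band E ($779M), OrbitCom→Band A ($619M), Solara→Band F ($243M); total welfare W = $1641M.
Solara receives Band F at value $243M, so the others get W − 243 = $1398M.
Without Solara: best allocation of the remaining 2 bidders over all 3 bands is ClearBand→Band E ($779M), OrbitCom→Band F ($687M), total $1466M.
VCG payment = (others' best without Solara) − (others' welfare with Solara) = 1466 − 1398 = $68M.

Solara pays $68M.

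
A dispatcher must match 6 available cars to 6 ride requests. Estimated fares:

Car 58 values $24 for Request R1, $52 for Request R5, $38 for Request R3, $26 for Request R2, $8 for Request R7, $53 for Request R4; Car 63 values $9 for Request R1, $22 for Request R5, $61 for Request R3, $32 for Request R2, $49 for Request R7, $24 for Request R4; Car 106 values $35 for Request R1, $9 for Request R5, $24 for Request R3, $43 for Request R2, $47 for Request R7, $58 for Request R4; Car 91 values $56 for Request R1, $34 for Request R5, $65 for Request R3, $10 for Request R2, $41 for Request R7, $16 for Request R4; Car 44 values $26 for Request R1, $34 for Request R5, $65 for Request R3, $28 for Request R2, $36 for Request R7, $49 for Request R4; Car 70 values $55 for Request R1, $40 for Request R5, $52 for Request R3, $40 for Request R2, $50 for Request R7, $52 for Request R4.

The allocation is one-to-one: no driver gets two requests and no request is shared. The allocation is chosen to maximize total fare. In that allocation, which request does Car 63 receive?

Car 63 receives Request R7.

Optimal: Car 58→Request R5 ($52), Car 63→Request R7 ($49), Car 106→Request R4 ($58), Car 91→Request R1 ($56), Car 44→Request R3 ($65), Car 70→Request R2 ($40) — total 52+49+58+56+65+40 = $320.
Next-best assignment: Car 58→Request R5, Car 63→Request R7, Car 106→Request R2, Car 91→Request R1, Car 44→Request R3, Car 70→Request R4 = $317.
Swapping Car 106↔Car 70 (Car 106→Request R2 $43, Car 70→Request R4 $52) loses 3.
No other one-to-one assignment exceeds $320.
Car 63's own top request is Request R3 ($61), but forcing Car 63→Request R3 and reassigning the rest optimally gives only $311 — worse by 9.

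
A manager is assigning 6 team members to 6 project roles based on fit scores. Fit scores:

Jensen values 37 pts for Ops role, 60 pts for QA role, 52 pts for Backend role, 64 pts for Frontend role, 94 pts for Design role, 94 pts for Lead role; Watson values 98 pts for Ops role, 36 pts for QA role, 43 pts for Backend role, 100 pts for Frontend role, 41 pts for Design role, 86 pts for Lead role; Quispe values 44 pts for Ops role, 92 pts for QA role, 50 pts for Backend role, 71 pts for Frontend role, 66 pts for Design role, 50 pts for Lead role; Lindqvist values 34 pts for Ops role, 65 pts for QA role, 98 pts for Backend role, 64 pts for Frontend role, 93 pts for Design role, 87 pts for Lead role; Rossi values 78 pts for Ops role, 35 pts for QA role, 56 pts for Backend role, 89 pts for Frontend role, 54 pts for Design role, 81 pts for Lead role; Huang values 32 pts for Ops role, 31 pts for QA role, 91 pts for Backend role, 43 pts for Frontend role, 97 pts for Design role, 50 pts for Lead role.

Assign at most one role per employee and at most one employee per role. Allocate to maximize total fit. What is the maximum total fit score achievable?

Max total: 568 pts

Optimal: Jensen→Lead role (94 pts), Watson→Ops role (98 pts), Quispe→QA role (92 pts), Lindqvist→Backend role (98 pts), Rossi→Frontend role (89 pts), Huang→Design role (97 pts) — total 94+98+92+98+89+97 = 568 pts.
Max-entry greedy (repeatedly take the single best remaining cell) gives 559 pts, worse by 9.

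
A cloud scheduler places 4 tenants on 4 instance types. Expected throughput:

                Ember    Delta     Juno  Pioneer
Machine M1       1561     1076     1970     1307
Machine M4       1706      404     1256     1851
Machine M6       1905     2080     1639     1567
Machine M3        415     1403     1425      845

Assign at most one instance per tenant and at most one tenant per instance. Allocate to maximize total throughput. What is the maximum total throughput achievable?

Max total: 7129 ops/s

Optimal: Ember→Machine M6 (1905 ops/s), Delta→Machine M3 (1403 ops/s), Juno→Machine M1 (1970 ops/s), Pioneer→Machine M4 (1851 ops/s) — total 1905+1403+1970+1851 = 7129 ops/s.
Max-entry greedy (repeatedly take the single best remaining cell) gives 6316 ops/s, worse by 813.
Next-best assignment: Ember→Machine M1, Delta→Machine M6, Juno→Machine M3, Pioneer→Machine M4 = 6917 ops/s.
Swapping Delta↔Juno (Delta→Machine M1 1076 ops/s, Juno→Machine M3 1425 ops/s) loses 872.
No other one-to-one assignment exceeds 7129 ops/s.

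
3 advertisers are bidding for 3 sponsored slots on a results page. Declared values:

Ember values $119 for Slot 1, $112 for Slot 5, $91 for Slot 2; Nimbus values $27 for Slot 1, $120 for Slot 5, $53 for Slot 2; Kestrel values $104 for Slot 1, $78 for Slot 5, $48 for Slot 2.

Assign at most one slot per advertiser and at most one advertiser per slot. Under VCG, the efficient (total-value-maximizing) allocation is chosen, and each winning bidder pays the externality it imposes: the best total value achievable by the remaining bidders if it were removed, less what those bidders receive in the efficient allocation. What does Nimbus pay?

Efficient allocation: Ember→Slot 2 ($91), Nimbus→Slot 5 ($120), Kestrel→Slot 1 ($104); total welfare W = $315.
Nimbus receives Slot 5 at value $120, so the others get W − 120 = $195.
Without Nimbus: best allocation of the remaining 2 bidders over all 3 slots is Ember→Slot 5 ($112), Kestrel→Slot 1 ($104), total $216.
VCG payment = (others' best without Nimbus) − (others' welfare with Nimbus) = 216 − 195 = $21.

Nimbus pays $21.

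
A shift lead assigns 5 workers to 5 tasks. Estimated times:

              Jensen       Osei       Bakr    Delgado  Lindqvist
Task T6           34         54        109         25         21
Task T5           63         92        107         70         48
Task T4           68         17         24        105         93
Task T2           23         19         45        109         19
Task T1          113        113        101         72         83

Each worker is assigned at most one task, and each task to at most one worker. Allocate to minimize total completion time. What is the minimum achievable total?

Min total: 197 min

Optimal: Jensen→Task T6 (34 min), Osei→Task T2 (19 min), Bakr→Task T4 (24 min), Delgado→Task T1 (72 min), Lindqvist→Task T5 (48 min) — total 34+19+24+72+48 = 197 min.
Row-greedy (each worker in turn takes its cheapest remaining task) gives 214 min, worse by 17.
No other one-to-one assignment undercuts 197 min.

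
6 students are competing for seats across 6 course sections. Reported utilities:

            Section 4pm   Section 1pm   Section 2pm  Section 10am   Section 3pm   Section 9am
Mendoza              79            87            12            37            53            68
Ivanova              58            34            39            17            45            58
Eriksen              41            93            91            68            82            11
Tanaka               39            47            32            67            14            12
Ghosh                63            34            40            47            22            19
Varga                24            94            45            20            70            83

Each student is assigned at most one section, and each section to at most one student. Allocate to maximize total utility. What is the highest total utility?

Optimal: Mendoza→Section 1pm (87 points), Ivanova→Section 3pm (45 points), Eriksen→Section 2pm (91 points), Tanaka→Section 10am (67 points), Ghosh→Section 4pm (63 points), Varga→Section 9am (83 points) — total 87+45+91+67+63+83 = 436 points.
Max-entry greedy (repeatedly take the single best remaining cell) gives 411 points, worse by 25.

Max total: 436 points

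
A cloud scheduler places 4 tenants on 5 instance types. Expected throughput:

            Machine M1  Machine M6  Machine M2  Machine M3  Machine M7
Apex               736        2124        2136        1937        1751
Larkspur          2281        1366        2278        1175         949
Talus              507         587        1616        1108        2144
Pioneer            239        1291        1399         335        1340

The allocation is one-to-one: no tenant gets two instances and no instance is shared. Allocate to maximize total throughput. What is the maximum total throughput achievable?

Max total: 7948 ops/s

This is a one-to-one assignment (maximum-weight bipartite matching).
Optimal: Apex→Machine M6 (2124 ops/s), Larkspur→Machine M1 (2281 ops/s), Talus→Machine M7 (2144 ops/s), Pioneer→Machine M2 (1399 ops/s) — total 2124+2281+2144+1399 = 7948 ops/s.
Max-entry greedy (repeatedly take the single best remaining cell) gives 7852 ops/s, worse by 96.
Next-best assignment: Apex→Machine M2, Larkspur→Machine M1, Talus→Machine M7, Pioneer→Machine M6 = 7852 ops/s.
Checked against all permutations: 7948 ops/s is optimal.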